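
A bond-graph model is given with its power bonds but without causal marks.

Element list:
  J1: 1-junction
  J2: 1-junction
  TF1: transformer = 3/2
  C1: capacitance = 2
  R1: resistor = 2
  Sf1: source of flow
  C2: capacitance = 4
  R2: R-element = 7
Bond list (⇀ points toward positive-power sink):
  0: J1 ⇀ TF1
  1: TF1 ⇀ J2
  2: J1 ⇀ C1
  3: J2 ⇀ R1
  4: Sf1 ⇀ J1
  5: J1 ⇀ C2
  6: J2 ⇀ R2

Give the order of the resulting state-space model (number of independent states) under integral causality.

b4 stroke→Sf1  (Sf1 (Sf) sets flow on bond)
b0 stroke→J1  (common-f at J1 fixed by 4)
b2 stroke→J1  (J1: bond 4 brought flow, rest push out)
b5 stroke→J1  (J1: bond 4 brought flow, rest push out)
b1 stroke→TF1  (through TF1, causality passes straight; one stroke at TF1)
b3 stroke→J2  (1-jn J2 has f-setter on 1)
b6 stroke→J2  (common-f at J2 fixed by 1)

2  (C1, C2 all integral)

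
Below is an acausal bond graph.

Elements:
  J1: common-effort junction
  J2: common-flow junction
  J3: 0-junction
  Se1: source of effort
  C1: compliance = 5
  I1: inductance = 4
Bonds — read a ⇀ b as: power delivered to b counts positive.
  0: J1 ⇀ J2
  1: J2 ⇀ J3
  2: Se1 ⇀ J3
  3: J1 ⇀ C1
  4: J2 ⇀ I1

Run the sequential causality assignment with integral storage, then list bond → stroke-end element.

bond 2 |J3  (Se1: effort source, stroke at far end)
bond 1 |J2  (common-e at J3 fixed by 2)
bond 3 |J1  (C1: C, integral causality)
bond 0 |J2  (J1 effort already set via bond 3)
bond 4 |I1  (closing 1-jn rule on J2)

β0 stroke at J2
β1 stroke at J2
β2 stroke at J3
β3 stroke at J1
β4 stroke at I1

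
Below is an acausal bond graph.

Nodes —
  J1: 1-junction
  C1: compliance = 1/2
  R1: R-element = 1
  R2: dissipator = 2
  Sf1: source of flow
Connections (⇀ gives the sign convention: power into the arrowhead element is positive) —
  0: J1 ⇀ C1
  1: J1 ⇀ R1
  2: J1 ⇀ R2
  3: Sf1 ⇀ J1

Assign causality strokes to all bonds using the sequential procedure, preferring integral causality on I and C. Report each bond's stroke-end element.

bond 3 stroke at Sf1  (Sf1 fixes flow; stroke at Sf1)
bond 0 stroke at J1  (common-f at J1 fixed by 3)
bond 1 stroke at J1  (1-jn J1 has f-setter on 3)
bond 2 stroke at J1  (J1: bond 3 brought flow, rest push out)

#0 →J1
#1 →J1
#2 →J1
#3 →Sf1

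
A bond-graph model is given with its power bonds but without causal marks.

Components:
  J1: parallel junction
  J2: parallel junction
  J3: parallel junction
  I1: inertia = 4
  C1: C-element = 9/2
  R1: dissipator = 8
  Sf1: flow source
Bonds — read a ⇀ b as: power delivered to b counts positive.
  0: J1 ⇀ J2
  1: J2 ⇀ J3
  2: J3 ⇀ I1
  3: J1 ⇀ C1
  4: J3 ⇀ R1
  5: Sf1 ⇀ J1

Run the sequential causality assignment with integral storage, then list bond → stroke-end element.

b0 →J2
b1 →J3
b2 →I1
b3 →J1
b4 →R1
b5 →Sf1

β5 →Sf1  (source Sf1 imposes f)
β2 →I1  (I1: I, integral causality)
β3 →J1  (prefer integral on C1)
β0 →J2  (0-jn J1 has e-setter on 3)
β1 →J3  (J2 effort already set via bond 0)
β4 →R1  (0-jn J3 has e-setter on 1)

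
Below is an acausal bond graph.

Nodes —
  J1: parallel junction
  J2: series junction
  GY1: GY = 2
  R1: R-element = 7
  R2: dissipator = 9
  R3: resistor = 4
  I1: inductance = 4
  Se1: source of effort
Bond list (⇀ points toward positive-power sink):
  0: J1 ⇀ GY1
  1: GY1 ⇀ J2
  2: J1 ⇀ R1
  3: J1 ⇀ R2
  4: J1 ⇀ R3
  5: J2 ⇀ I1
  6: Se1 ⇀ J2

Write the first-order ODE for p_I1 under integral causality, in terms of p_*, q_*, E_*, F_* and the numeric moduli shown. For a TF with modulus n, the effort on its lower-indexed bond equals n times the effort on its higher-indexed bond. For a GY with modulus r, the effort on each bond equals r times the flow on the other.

dp_I1/dt = E_Se1 - 127*p_I1/252

bond 6 stroke→J2  (Se1: effort source, stroke at far end)
bond 5 stroke→I1  (I1: I, integral causality)
bond 1 stroke→J2  (J2: bond 5 brought flow, rest push out)
bond 0 stroke→J1  (GY GY1: same side as bond 1)
bond 2 stroke→R1  (J1: bond 0 brought effort, rest push out)
bond 3 stroke→R2  (J1 effort already set via bond 0)
bond 4 stroke→R3  (J1: bond 0 brought effort, rest push out)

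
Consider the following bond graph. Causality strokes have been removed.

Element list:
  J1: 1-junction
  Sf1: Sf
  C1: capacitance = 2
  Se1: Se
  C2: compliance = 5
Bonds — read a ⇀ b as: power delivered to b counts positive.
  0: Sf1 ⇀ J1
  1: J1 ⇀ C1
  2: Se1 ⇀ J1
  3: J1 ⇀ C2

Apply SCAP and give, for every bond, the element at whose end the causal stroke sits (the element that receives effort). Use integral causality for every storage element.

β0 |Sf1  (Sf1: flow source, stroke at near end)
β2 |J1  (Se1 (Se) sets effort on bond)
β1 |J1  (1-jn J1 has f-setter on 0)
β3 |J1  (common-f at J1 fixed by 0)

#0 |Sf1
#1 |J1
#2 |J1
#3 |J1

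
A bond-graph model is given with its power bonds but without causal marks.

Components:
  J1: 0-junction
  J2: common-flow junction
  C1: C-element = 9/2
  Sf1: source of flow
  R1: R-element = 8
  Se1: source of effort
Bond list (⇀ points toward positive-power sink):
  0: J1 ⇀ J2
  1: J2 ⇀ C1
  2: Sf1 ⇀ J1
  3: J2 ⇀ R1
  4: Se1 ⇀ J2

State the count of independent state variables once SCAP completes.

1  (C1 all integral)

#2 |Sf1  (source Sf1 imposes f)
#4 |J2  (Se1 (Se) sets effort on bond)
#0 |J1  (J1 needs exactly one e-in)
#1 |J2  (J2: bond 0 brought flow, rest push out)
#3 |J2  (common-f at J2 fixed by 0)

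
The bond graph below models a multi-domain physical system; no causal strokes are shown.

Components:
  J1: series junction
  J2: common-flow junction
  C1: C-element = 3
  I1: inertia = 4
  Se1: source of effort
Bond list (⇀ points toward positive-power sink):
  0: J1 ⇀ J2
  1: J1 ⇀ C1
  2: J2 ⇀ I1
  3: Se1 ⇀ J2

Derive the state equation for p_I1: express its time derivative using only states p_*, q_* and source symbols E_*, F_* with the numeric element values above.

dp_I1/dt = E_Se1 - q_C1/3

bond 3 stroke at J2  (Se1 fixes effort; stroke away)
bond 1 stroke at J1  (C1: C, integral causality)
bond 0 stroke at J2  (closing 1-jn rule on J1)
bond 2 stroke at I1  (J2: last free bond brings flow in)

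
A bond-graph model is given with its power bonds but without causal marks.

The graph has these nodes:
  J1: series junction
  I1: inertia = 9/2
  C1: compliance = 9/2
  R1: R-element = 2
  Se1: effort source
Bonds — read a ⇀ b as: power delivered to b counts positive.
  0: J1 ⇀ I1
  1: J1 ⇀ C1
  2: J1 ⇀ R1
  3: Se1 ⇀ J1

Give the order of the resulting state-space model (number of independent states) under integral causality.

#3 stroke at J1  (Se1 (Se) sets effort on bond)
#0 stroke at I1  (I1 outputs flow p/I1)
#1 stroke at J1  (J1: bond 0 brought flow, rest push out)
#2 stroke at J1  (common-f at J1 fixed by 0)

2  (C1, I1 all integral)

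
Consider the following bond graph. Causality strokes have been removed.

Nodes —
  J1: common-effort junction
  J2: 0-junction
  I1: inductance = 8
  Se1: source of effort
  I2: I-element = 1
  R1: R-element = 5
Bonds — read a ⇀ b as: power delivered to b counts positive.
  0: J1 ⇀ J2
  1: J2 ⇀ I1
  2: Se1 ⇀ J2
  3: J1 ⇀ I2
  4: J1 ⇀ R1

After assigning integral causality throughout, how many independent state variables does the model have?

β2 stroke→J2  (Se1: effort source, stroke at far end)
β0 stroke→J1  (J2: bond 2 brought effort, rest push out)
β1 stroke→I1  (0-jn J2 has e-setter on 2)
β3 stroke→I2  (common-e at J1 fixed by 0)
β4 stroke→R1  (0-jn J1 has e-setter on 0)

2  (I1, I2 all integral)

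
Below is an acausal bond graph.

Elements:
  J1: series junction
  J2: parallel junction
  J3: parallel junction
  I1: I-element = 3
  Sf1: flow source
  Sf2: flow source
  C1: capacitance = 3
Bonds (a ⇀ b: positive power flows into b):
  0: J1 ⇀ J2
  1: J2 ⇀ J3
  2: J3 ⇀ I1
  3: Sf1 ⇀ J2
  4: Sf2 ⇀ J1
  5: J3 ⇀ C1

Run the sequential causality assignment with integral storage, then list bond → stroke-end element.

#0 →J1
#1 →J2
#2 →I1
#3 →Sf1
#4 →Sf2
#5 →J3

#3 →Sf1  (Sf1 (Sf) sets flow on bond)
#4 →Sf2  (source Sf2 imposes f)
#0 →J1  (1-jn J1 has f-setter on 4)
#1 →J2  (closing 0-jn rule on J2)
#2 →I1  (I1: I, integral causality)
#5 →J3  (J3 needs exactly one e-in)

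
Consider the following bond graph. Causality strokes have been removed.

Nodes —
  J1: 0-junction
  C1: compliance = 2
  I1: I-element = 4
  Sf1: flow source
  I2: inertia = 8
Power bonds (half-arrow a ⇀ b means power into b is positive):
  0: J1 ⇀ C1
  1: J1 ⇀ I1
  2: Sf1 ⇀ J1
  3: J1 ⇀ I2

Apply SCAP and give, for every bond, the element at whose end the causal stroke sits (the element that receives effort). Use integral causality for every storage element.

#0 stroke at J1
#1 stroke at I1
#2 stroke at Sf1
#3 stroke at I2

#2 stroke at Sf1  (Sf1 (Sf) sets flow on bond)
#0 stroke at J1  (C1: C, integral causality)
#1 stroke at I1  (J1 effort already set via bond 0)
#3 stroke at I2  (J1: bond 0 brought effort, rest push out)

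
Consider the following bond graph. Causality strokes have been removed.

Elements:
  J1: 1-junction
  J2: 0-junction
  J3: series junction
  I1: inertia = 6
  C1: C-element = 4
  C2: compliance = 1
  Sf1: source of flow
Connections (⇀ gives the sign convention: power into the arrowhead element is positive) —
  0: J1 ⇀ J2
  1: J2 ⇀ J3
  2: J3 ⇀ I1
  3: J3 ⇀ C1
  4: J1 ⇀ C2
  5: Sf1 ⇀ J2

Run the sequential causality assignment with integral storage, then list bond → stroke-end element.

β0 |J2
β1 |J3
β2 |I1
β3 |J3
β4 |J1
β5 |Sf1

b5 →Sf1  (Sf1 (Sf) sets flow on bond)
b2 →I1  (I1 outputs flow p/I1)
b1 →J3  (1-jn J3 has f-setter on 2)
b3 →J3  (1-jn J3 has f-setter on 2)
b0 →J2  (closing 0-jn rule on J2)
b4 →J1  (common-f at J1 fixed by 0)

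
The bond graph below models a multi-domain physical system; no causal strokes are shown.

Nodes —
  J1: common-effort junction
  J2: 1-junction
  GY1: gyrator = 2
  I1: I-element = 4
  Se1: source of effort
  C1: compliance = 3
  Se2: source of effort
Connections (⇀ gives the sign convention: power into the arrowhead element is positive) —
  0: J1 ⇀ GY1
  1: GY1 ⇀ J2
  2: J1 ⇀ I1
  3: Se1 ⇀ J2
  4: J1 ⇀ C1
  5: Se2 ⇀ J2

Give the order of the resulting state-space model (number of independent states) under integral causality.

2  (C1, I1 all integral)

β3 |J2  (Se1 (Se) sets effort on bond)
β5 |J2  (source Se2 imposes e)
β1 |GY1  (J2 needs exactly one f-in)
β0 |GY1  (GY1: gyrator matches bond 1)
β2 |I1  (I1: I, integral causality)
β4 |J1  (J1: last free bond brings effort in)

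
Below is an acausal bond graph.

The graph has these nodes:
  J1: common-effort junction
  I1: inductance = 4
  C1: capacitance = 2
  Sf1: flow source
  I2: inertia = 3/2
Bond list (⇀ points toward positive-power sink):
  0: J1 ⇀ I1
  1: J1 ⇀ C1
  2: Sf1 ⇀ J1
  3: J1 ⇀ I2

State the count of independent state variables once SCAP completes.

3  (C1, I1, I2 all integral)

bond 2 stroke at Sf1  (Sf1: flow source, stroke at near end)
bond 0 stroke at I1  (I1 integral (f out))
bond 1 stroke at J1  (C1 outputs effort q/C1)
bond 3 stroke at I2  (J1 effort already set via bond 1)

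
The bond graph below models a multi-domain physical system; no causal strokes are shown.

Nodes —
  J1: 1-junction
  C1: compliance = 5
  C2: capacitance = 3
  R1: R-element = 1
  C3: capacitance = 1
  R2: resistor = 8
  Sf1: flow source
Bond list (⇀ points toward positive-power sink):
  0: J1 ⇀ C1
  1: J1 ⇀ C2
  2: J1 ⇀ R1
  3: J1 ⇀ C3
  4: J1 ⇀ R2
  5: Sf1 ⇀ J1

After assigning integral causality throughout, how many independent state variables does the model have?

#5 stroke→Sf1  (source Sf1 imposes f)
#0 stroke→J1  (1-jn J1 has f-setter on 5)
#1 stroke→J1  (J1 flow already set via bond 5)
#2 stroke→J1  (common-f at J1 fixed by 5)
#3 stroke→J1  (J1: bond 5 brought flow, rest push out)
#4 stroke→J1  (1-jn J1 has f-setter on 5)

3  (C1, C2, C3 all integral)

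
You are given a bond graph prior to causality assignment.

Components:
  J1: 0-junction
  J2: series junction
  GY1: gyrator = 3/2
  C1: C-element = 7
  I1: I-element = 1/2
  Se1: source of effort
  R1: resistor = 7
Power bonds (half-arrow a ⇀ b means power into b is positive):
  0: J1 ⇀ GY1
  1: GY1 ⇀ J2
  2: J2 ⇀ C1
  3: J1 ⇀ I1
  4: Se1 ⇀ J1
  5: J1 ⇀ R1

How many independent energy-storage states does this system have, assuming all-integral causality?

#4 stroke at J1  (Se1: effort source, stroke at far end)
#0 stroke at GY1  (0-jn J1 has e-setter on 4)
#3 stroke at I1  (J1 effort already set via bond 4)
#5 stroke at R1  (J1: bond 4 brought effort, rest push out)
#1 stroke at GY1  (GY GY1: same side as bond 0)
#2 stroke at J2  (J2 flow already set via bond 1)

2  (C1, I1 all integral)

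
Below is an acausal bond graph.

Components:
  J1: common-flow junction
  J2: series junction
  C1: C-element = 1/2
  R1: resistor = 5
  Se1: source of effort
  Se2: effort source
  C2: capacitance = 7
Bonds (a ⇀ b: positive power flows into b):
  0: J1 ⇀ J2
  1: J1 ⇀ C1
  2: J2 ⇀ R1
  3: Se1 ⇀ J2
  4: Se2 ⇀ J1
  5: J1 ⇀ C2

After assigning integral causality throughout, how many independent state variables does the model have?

2  (C1, C2 all integral)

bond 3 stroke→J2  (Se1 fixes effort; stroke away)
bond 4 stroke→J1  (source Se2 imposes e)
bond 1 stroke→J1  (prefer integral on C1)
bond 5 stroke→J1  (C2 outputs effort q/C2)
bond 0 stroke→J2  (closing 1-jn rule on J1)
bond 2 stroke→R1  (J2: last free bond brings flow in)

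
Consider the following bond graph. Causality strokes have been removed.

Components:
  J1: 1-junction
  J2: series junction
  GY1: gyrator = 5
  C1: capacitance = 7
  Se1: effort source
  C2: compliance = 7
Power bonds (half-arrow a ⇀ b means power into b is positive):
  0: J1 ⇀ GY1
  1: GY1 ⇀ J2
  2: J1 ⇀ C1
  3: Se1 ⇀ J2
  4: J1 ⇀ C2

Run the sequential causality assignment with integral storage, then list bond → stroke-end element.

#0 stroke→GY1
#1 stroke→GY1
#2 stroke→J1
#3 stroke→J2
#4 stroke→J1

bond 3 →J2  (Se1 (Se) sets effort on bond)
bond 1 →GY1  (J2: last free bond brings flow in)
bond 0 →GY1  (GY GY1: same side as bond 1)
bond 2 →J1  (1-jn J1 has f-setter on 0)
bond 4 →J1  (1-jn J1 has f-setter on 0)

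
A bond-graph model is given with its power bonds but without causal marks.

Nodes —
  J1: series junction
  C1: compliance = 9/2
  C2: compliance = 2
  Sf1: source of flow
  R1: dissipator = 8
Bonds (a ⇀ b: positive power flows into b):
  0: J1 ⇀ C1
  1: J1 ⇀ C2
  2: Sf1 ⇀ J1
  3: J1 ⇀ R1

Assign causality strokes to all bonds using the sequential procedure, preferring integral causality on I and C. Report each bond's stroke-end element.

b0 |J1
b1 |J1
b2 |Sf1
b3 |J1

β2 stroke at Sf1  (Sf1 fixes flow; stroke at Sf1)
β0 stroke at J1  (common-f at J1 fixed by 2)
β1 stroke at J1  (J1 flow already set via bond 2)
β3 stroke at J1  (J1 flow already set via bond 2)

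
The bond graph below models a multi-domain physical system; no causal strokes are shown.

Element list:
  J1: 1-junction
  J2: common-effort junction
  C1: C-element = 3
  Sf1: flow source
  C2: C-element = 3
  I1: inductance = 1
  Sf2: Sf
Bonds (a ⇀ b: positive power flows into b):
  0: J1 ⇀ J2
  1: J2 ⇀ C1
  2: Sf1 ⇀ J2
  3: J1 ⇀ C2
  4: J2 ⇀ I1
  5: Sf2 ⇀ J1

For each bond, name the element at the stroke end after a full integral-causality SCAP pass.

β2 |Sf1  (source Sf1 imposes f)
β5 |Sf2  (Sf2 fixes flow; stroke at Sf2)
β0 |J1  (1-jn J1 has f-setter on 5)
β3 |J1  (J1 flow already set via bond 5)
β1 |J2  (C1 outputs effort q/C1)
β4 |I1  (0-jn J2 has e-setter on 1)

b0 →J1
b1 →J2
b2 →Sf1
b3 →J1
b4 →I1
b5 →Sf2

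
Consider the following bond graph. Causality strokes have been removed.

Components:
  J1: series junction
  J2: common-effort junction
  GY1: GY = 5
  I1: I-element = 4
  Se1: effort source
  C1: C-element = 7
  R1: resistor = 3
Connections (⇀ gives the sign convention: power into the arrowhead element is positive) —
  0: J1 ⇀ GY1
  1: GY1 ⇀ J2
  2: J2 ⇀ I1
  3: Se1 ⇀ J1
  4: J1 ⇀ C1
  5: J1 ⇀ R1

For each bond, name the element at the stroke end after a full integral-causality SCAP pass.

b0 →J1
b1 →J2
b2 →I1
b3 →J1
b4 →J1
b5 →R1

β3 stroke at J1  (Se1 (Se) sets effort on bond)
β2 stroke at I1  (I1 outputs flow p/I1)
β1 stroke at J2  (J2 needs exactly one e-in)
β0 stroke at J1  (GY1 both-in/both-out from 1)
β4 stroke at J1  (C1 integral (e out))
β5 stroke at R1  (only one flow-in slot at J1)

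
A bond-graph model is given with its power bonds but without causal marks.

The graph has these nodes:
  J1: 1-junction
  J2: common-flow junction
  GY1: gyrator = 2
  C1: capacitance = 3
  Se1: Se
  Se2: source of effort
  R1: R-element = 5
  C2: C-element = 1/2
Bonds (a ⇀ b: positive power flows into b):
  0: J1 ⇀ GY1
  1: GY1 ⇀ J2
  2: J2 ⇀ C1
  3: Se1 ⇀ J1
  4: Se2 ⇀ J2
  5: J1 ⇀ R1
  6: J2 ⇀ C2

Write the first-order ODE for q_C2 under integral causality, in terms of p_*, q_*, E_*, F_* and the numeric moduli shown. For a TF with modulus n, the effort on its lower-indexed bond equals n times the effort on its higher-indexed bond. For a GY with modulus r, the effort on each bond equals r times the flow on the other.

bond 3 |J1  (Se1 fixes effort; stroke away)
bond 4 |J2  (Se2 (Se) sets effort on bond)
bond 2 |J2  (C1 integral (e out))
bond 6 |J2  (C2: C, integral causality)
bond 1 |GY1  (only one flow-in slot at J2)
bond 0 |GY1  (GY GY1: same side as bond 1)
bond 5 |J1  (J1: bond 0 brought flow, rest push out)

dq_C2/dt = E_Se1/2 + 5*E_Se2/4 - 5*q_C1/12 - 5*q_C2/2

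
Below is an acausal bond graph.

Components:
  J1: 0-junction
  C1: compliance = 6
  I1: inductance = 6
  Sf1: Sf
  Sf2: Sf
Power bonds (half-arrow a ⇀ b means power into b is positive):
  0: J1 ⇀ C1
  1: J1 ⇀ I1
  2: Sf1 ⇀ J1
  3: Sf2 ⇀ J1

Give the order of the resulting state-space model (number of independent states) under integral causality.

#2 |Sf1  (Sf1 fixes flow; stroke at Sf1)
#3 |Sf2  (source Sf2 imposes f)
#0 |J1  (C1 outputs effort q/C1)
#1 |I1  (J1: bond 0 brought effort, rest push out)

2  (C1, I1 all integral)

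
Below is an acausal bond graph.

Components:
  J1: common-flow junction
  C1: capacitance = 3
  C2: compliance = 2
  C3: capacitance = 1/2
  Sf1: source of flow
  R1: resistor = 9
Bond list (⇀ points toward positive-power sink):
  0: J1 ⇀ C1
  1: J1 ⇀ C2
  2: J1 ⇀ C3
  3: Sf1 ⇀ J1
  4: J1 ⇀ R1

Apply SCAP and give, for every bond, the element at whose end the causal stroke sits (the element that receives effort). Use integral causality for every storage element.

β3 stroke→Sf1  (Sf1 (Sf) sets flow on bond)
β0 stroke→J1  (J1 flow already set via bond 3)
β1 stroke→J1  (J1: bond 3 brought flow, rest push out)
β2 stroke→J1  (1-jn J1 has f-setter on 3)
β4 stroke→J1  (J1 flow already set via bond 3)

#0 |J1
#1 |J1
#2 |J1
#3 |Sf1
#4 |J1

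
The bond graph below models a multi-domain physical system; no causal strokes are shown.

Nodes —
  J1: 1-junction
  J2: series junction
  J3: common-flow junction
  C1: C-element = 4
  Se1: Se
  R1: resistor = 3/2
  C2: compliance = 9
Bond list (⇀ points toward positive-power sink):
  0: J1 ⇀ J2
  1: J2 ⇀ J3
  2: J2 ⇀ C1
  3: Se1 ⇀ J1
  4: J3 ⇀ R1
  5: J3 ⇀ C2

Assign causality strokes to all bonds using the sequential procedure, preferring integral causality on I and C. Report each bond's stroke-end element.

β0 |J2
β1 |J3
β2 |J2
β3 |J1
β4 |R1
β5 |J3

#3 |J1  (Se1 fixes effort; stroke away)
#0 |J2  (closing 1-jn rule on J1)
#2 |J2  (C1 outputs effort q/C1)
#1 |J3  (closing 1-jn rule on J2)
#5 |J3  (prefer integral on C2)
#4 |R1  (J3 needs exactly one f-in)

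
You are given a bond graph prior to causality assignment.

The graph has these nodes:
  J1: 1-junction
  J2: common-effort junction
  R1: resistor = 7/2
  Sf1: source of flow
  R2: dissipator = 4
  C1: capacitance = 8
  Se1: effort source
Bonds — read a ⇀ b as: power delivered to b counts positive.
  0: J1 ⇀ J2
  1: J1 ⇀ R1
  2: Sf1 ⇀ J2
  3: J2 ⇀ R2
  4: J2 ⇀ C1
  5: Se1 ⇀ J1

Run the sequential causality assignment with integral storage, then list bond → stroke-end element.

#0 stroke→J1
#1 stroke→R1
#2 stroke→Sf1
#3 stroke→R2
#4 stroke→J2
#5 stroke→J1

b2 stroke→Sf1  (Sf1 (Sf) sets flow on bond)
b5 stroke→J1  (Se1: effort source, stroke at far end)
b4 stroke→J2  (C1: C, integral causality)
b0 stroke→J1  (common-e at J2 fixed by 4)
b3 stroke→R2  (common-e at J2 fixed by 4)
b1 stroke→R1  (J1 needs exactly one f-in)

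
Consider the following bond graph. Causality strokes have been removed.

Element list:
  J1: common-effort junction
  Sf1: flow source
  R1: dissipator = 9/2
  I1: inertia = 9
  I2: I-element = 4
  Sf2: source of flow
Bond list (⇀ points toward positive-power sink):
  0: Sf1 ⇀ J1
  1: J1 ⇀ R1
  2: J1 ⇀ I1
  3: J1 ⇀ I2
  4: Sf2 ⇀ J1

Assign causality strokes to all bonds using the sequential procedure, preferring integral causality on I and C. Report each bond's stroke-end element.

β0 stroke at Sf1  (Sf1 (Sf) sets flow on bond)
β4 stroke at Sf2  (source Sf2 imposes f)
β2 stroke at I1  (I1 outputs flow p/I1)
β3 stroke at I2  (I2: I, integral causality)
β1 stroke at J1  (J1: last free bond brings effort in)

β0 stroke→Sf1
β1 stroke→J1
β2 stroke→I1
β3 stroke→I2
β4 stroke→Sf2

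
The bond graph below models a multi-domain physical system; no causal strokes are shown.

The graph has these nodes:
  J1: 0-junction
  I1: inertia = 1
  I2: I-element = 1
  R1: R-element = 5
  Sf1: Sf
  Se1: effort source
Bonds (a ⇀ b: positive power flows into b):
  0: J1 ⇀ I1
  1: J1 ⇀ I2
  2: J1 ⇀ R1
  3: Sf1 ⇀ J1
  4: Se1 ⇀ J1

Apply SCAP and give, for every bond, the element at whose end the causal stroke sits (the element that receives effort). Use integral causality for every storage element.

bond 0 stroke at I1
bond 1 stroke at I2
bond 2 stroke at R1
bond 3 stroke at Sf1
bond 4 stroke at J1

b3 |Sf1  (Sf1 (Sf) sets flow on bond)
b4 |J1  (Se1: effort source, stroke at far end)
b0 |I1  (J1 effort already set via bond 4)
b1 |I2  (0-jn J1 has e-setter on 4)
b2 |R1  (J1 effort already set via bond 4)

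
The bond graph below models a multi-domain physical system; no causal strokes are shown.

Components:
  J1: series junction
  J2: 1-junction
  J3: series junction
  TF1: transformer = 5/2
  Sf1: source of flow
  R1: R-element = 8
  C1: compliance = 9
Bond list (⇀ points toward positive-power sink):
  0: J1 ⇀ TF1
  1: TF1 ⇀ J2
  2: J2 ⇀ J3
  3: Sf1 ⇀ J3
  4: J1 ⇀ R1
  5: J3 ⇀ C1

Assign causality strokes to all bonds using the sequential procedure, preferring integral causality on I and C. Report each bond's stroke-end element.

b3 →Sf1  (Sf1 (Sf) sets flow on bond)
b2 →J3  (1-jn J3 has f-setter on 3)
b5 →J3  (J3: bond 3 brought flow, rest push out)
b1 →J2  (1-jn J2 has f-setter on 2)
b0 →TF1  (TF1: transformer flips bond 1)
b4 →J1  (common-f at J1 fixed by 0)

#0 →TF1
#1 →J2
#2 →J3
#3 →Sf1
#4 →J1
#5 →J3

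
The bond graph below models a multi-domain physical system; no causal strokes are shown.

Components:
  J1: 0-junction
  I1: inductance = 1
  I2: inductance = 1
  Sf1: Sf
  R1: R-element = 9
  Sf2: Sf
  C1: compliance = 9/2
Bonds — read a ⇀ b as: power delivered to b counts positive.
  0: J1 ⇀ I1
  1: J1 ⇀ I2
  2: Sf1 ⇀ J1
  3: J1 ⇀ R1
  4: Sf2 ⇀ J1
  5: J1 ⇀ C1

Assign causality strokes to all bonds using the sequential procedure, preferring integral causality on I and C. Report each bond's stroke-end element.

b0 →I1
b1 →I2
b2 →Sf1
b3 →R1
b4 →Sf2
b5 →J1

bond 2 stroke at Sf1  (source Sf1 imposes f)
bond 4 stroke at Sf2  (Sf2 (Sf) sets flow on bond)
bond 0 stroke at I1  (I1 outputs flow p/I1)
bond 1 stroke at I2  (I2 integral (f out))
bond 5 stroke at J1  (C1 integral (e out))
bond 3 stroke at R1  (0-jn J1 has e-setter on 5)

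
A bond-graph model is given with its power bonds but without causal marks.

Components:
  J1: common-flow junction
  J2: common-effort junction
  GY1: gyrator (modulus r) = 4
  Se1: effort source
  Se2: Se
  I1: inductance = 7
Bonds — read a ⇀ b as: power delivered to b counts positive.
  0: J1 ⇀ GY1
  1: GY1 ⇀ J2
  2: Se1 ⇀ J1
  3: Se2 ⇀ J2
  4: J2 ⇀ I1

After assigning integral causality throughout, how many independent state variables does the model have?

1  (I1 all integral)

#2 stroke at J1  (Se1 (Se) sets effort on bond)
#3 stroke at J2  (Se2 (Se) sets effort on bond)
#0 stroke at GY1  (J1 needs exactly one f-in)
#1 stroke at GY1  (J2: bond 3 brought effort, rest push out)
#4 stroke at I1  (J2 effort already set via bond 3)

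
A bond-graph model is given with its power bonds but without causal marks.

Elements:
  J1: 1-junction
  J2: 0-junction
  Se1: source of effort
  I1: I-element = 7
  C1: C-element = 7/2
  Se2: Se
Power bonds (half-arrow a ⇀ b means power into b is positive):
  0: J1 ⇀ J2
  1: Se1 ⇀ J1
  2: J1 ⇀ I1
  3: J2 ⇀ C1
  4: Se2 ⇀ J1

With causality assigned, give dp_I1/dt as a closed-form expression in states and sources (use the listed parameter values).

#1 stroke→J1  (Se1 fixes effort; stroke away)
#4 stroke→J1  (Se2 (Se) sets effort on bond)
#2 stroke→I1  (I1: I, integral causality)
#0 stroke→J1  (J1 flow already set via bond 2)
#3 stroke→J2  (only one effort-in slot at J2)

dp_I1/dt = E_Se1 + E_Se2 - 2*q_C1/7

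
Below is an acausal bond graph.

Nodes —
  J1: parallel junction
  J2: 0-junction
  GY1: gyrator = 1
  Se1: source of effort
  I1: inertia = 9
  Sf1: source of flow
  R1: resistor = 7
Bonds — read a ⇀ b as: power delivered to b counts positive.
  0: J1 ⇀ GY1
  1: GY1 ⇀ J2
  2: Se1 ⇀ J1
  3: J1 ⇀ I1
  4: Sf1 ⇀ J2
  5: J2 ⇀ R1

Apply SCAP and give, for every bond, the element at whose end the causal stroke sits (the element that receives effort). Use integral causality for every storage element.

β2 stroke at J1  (Se1 (Se) sets effort on bond)
β4 stroke at Sf1  (Sf1 fixes flow; stroke at Sf1)
β0 stroke at GY1  (J1: bond 2 brought effort, rest push out)
β3 stroke at I1  (common-e at J1 fixed by 2)
β1 stroke at GY1  (GY1: gyrator matches bond 0)
β5 stroke at J2  (J2 needs exactly one e-in)

b0 stroke at GY1
b1 stroke at GY1
b2 stroke at J1
b3 stroke at I1
b4 stroke at Sf1
b5 stroke at J2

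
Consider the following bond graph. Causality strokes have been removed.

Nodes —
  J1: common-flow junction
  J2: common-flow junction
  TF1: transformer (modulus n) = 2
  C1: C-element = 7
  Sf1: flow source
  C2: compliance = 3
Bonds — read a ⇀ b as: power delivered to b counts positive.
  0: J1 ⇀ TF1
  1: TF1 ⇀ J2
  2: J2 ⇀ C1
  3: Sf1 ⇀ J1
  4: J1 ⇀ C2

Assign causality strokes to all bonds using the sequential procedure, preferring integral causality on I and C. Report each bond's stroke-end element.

β0 →J1
β1 →TF1
β2 →J2
β3 →Sf1
β4 →J1

#3 stroke at Sf1  (source Sf1 imposes f)
#0 stroke at J1  (common-f at J1 fixed by 3)
#4 stroke at J1  (common-f at J1 fixed by 3)
#1 stroke at TF1  (TF1: transformer flips bond 0)
#2 stroke at J2  (J2: bond 1 brought flow, rest push out)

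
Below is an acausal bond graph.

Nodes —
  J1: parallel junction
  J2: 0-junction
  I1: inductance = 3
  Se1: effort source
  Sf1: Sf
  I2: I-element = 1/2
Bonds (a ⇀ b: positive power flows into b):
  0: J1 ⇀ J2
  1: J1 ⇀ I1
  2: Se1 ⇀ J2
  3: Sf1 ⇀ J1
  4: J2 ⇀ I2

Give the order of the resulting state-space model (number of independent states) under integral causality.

2  (I1, I2 all integral)

bond 2 stroke→J2  (Se1 fixes effort; stroke away)
bond 3 stroke→Sf1  (Sf1: flow source, stroke at near end)
bond 0 stroke→J1  (common-e at J2 fixed by 2)
bond 4 stroke→I2  (common-e at J2 fixed by 2)
bond 1 stroke→I1  (common-e at J1 fixed by 0)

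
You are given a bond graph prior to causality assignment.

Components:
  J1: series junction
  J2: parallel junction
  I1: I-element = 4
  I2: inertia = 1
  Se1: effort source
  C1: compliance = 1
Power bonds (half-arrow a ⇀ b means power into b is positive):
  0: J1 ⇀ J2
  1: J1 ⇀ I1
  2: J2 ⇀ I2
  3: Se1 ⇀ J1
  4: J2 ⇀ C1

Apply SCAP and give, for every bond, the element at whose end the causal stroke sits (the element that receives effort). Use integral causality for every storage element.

β3 stroke→J1  (source Se1 imposes e)
β1 stroke→I1  (prefer integral on I1)
β0 stroke→J1  (J1 flow already set via bond 1)
β2 stroke→I2  (I2 outputs flow p/I2)
β4 stroke→J2  (closing 0-jn rule on J2)

#0 |J1
#1 |I1
#2 |I2
#3 |J1
#4 |J2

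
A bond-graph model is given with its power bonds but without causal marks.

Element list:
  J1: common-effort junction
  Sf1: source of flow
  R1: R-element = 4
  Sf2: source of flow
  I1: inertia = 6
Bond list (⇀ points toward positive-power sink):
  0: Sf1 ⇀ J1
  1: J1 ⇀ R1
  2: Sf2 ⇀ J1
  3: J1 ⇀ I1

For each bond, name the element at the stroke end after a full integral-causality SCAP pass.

bond 0 →Sf1
bond 1 →J1
bond 2 →Sf2
bond 3 →I1

bond 0 |Sf1  (source Sf1 imposes f)
bond 2 |Sf2  (Sf2 fixes flow; stroke at Sf2)
bond 3 |I1  (I1 outputs flow p/I1)
bond 1 |J1  (J1: last free bond brings effort in)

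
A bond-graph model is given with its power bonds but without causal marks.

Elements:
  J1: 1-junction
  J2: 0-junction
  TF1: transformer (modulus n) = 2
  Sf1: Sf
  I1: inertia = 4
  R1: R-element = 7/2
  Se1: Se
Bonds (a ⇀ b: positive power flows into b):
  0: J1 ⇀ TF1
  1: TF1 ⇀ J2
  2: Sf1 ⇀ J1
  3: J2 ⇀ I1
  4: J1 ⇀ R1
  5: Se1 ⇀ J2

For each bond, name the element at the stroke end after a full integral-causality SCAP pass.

#2 →Sf1  (Sf1: flow source, stroke at near end)
#5 →J2  (Se1 (Se) sets effort on bond)
#0 →J1  (J1: bond 2 brought flow, rest push out)
#4 →J1  (common-f at J1 fixed by 2)
#1 →TF1  (0-jn J2 has e-setter on 5)
#3 →I1  (J2: bond 5 brought effort, rest push out)

bond 0 |J1
bond 1 |TF1
bond 2 |Sf1
bond 3 |I1
bond 4 |J1
bond 5 |J2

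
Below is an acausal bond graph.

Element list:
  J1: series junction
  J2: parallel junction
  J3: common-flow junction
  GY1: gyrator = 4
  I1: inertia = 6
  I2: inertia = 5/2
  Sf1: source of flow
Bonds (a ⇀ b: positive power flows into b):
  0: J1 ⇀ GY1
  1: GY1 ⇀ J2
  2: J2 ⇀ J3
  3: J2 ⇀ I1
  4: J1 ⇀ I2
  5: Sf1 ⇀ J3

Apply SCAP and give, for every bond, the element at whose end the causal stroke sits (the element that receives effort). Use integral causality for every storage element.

b0 stroke at J1
b1 stroke at J2
b2 stroke at J3
b3 stroke at I1
b4 stroke at I2
b5 stroke at Sf1

b5 stroke at Sf1  (Sf1: flow source, stroke at near end)
b2 stroke at J3  (common-f at J3 fixed by 5)
b3 stroke at I1  (I1 outputs flow p/I1)
b1 stroke at J2  (J2 needs exactly one e-in)
b0 stroke at J1  (GY1 both-in/both-out from 1)
b4 stroke at I2  (J1 needs exactly one f-in)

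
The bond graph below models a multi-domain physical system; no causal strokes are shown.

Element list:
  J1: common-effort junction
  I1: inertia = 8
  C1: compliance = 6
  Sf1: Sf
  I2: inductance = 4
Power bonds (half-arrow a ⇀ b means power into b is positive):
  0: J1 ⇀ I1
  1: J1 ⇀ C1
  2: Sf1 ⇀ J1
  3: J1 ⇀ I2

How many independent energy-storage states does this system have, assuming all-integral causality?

3  (C1, I1, I2 all integral)

#2 |Sf1  (source Sf1 imposes f)
#0 |I1  (I1 outputs flow p/I1)
#1 |J1  (C1 integral (e out))
#3 |I2  (J1 effort already set via bond 1)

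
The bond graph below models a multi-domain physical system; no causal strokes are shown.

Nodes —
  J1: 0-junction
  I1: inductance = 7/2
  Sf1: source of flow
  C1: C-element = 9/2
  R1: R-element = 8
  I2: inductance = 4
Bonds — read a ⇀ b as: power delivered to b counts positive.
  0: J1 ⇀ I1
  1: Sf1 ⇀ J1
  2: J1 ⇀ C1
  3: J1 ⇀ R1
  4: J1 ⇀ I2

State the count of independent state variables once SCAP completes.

bond 1 stroke→Sf1  (source Sf1 imposes f)
bond 0 stroke→I1  (prefer integral on I1)
bond 2 stroke→J1  (C1 integral (e out))
bond 3 stroke→R1  (J1: bond 2 brought effort, rest push out)
bond 4 stroke→I2  (0-jn J1 has e-setter on 2)

3  (C1, I1, I2 all integral)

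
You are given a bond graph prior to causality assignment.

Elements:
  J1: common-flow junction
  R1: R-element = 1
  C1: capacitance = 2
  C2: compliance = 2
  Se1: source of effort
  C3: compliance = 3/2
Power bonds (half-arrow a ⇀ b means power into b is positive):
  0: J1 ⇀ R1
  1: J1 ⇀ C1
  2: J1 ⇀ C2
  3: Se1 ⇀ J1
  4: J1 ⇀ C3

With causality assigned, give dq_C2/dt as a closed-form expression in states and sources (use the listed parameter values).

dq_C2/dt = E_Se1 - q_C1/2 - q_C2/2 - 2*q_C3/3

bond 3 stroke at J1  (Se1: effort source, stroke at far end)
bond 1 stroke at J1  (C1 integral (e out))
bond 2 stroke at J1  (C2 integral (e out))
bond 4 stroke at J1  (C3 integral (e out))
bond 0 stroke at R1  (J1: last free bond brings flow in)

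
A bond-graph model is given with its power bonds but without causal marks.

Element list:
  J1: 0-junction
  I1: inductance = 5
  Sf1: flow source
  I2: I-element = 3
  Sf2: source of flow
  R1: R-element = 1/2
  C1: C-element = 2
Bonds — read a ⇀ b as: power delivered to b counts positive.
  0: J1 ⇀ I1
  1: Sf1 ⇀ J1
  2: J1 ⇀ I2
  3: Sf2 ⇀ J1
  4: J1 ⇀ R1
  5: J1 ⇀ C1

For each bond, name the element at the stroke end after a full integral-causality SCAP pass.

#0 stroke→I1
#1 stroke→Sf1
#2 stroke→I2
#3 stroke→Sf2
#4 stroke→R1
#5 stroke→J1

bond 1 stroke→Sf1  (Sf1 fixes flow; stroke at Sf1)
bond 3 stroke→Sf2  (source Sf2 imposes f)
bond 0 stroke→I1  (I1: I, integral causality)
bond 2 stroke→I2  (I2 integral (f out))
bond 5 stroke→J1  (C1 integral (e out))
bond 4 stroke→R1  (0-jn J1 has e-setter on 5)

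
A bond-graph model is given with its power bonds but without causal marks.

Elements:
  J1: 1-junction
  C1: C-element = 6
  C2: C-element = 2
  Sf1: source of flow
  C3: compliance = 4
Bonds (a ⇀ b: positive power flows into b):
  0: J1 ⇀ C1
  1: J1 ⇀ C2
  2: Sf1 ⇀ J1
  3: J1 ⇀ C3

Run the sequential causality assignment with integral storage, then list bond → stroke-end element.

β0 stroke at J1
β1 stroke at J1
β2 stroke at Sf1
β3 stroke at J1

b2 stroke→Sf1  (Sf1 (Sf) sets flow on bond)
b0 stroke→J1  (J1: bond 2 brought flow, rest push out)
b1 stroke→J1  (common-f at J1 fixed by 2)
b3 stroke→J1  (J1 flow already set via bond 2)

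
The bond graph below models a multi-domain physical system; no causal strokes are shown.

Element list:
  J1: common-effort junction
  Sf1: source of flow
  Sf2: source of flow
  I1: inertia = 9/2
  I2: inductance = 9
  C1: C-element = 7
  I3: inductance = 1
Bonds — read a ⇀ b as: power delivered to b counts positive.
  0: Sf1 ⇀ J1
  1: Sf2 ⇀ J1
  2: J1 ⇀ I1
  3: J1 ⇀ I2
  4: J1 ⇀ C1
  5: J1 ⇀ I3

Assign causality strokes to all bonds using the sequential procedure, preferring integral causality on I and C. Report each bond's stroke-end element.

β0 |Sf1
β1 |Sf2
β2 |I1
β3 |I2
β4 |J1
β5 |I3

#0 stroke→Sf1  (Sf1 fixes flow; stroke at Sf1)
#1 stroke→Sf2  (source Sf2 imposes f)
#2 stroke→I1  (I1 integral (f out))
#3 stroke→I2  (I2 integral (f out))
#4 stroke→J1  (C1 integral (e out))
#5 stroke→I3  (J1: bond 4 brought effort, rest push out)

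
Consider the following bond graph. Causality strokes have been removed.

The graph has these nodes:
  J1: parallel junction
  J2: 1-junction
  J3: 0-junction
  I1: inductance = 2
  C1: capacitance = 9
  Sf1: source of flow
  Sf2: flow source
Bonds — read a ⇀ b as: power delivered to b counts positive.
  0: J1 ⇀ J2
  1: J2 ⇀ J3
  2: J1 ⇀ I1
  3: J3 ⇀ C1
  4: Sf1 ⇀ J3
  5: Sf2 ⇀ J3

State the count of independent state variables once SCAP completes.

β4 |Sf1  (Sf1 fixes flow; stroke at Sf1)
β5 |Sf2  (Sf2 (Sf) sets flow on bond)
β2 |I1  (prefer integral on I1)
β0 |J1  (closing 0-jn rule on J1)
β1 |J2  (J2 flow already set via bond 0)
β3 |J3  (J3 needs exactly one e-in)

2  (C1, I1 all integral)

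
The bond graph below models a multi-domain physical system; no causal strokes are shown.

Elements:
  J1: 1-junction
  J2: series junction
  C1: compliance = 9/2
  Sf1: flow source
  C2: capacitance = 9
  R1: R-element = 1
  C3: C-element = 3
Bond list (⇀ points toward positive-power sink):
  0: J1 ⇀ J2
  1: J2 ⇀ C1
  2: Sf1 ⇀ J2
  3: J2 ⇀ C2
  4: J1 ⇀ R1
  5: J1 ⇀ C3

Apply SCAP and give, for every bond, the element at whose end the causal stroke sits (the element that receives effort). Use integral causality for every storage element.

β2 stroke→Sf1  (Sf1 fixes flow; stroke at Sf1)
β0 stroke→J2  (1-jn J2 has f-setter on 2)
β1 stroke→J2  (common-f at J2 fixed by 2)
β3 stroke→J2  (1-jn J2 has f-setter on 2)
β4 stroke→J1  (common-f at J1 fixed by 0)
β5 stroke→J1  (common-f at J1 fixed by 0)

b0 →J2
b1 →J2
b2 →Sf1
b3 →J2
b4 →J1
b5 →J1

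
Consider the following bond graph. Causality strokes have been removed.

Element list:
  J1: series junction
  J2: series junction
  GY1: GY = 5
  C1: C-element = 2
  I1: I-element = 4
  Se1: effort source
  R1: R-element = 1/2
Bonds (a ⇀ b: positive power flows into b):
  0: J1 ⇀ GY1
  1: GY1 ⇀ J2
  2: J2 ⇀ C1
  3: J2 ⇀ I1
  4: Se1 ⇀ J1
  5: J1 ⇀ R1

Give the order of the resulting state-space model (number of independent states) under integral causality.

2  (C1, I1 all integral)

bond 4 stroke→J1  (Se1 (Se) sets effort on bond)
bond 2 stroke→J2  (C1: C, integral causality)
bond 3 stroke→I1  (prefer integral on I1)
bond 1 stroke→J2  (J2 flow already set via bond 3)
bond 0 stroke→J1  (GY1: gyrator matches bond 1)
bond 5 stroke→R1  (J1 needs exactly one f-in)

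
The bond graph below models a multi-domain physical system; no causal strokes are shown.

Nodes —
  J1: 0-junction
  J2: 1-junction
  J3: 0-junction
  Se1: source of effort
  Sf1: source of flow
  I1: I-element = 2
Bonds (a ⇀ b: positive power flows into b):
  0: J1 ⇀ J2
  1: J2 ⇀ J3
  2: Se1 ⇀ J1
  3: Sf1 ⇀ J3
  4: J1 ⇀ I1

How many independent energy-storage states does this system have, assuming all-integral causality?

1  (I1 all integral)

bond 2 |J1  (source Se1 imposes e)
bond 3 |Sf1  (Sf1: flow source, stroke at near end)
bond 0 |J2  (J1 effort already set via bond 2)
bond 4 |I1  (J1 effort already set via bond 2)
bond 1 |J3  (only one flow-in slot at J2)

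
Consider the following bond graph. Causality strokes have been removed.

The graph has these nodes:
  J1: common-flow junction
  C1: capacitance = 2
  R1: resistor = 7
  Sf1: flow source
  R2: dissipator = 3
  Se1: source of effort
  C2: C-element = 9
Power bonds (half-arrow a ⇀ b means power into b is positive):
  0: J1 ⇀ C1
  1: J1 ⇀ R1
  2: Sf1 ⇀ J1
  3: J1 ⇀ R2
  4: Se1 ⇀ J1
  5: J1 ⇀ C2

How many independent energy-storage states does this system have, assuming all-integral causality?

2  (C1, C2 all integral)

b2 stroke at Sf1  (Sf1: flow source, stroke at near end)
b4 stroke at J1  (Se1 fixes effort; stroke away)
b0 stroke at J1  (J1 flow already set via bond 2)
b1 stroke at J1  (J1 flow already set via bond 2)
b3 stroke at J1  (common-f at J1 fixed by 2)
b5 stroke at J1  (common-f at J1 fixed by 2)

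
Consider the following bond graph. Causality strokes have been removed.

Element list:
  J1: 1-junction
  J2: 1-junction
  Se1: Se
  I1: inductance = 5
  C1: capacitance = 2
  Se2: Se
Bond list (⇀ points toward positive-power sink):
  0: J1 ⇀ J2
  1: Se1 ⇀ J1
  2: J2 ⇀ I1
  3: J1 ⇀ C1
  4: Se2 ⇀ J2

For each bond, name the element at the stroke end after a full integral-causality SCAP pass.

β1 →J1  (Se1: effort source, stroke at far end)
β4 →J2  (Se2 (Se) sets effort on bond)
β2 →I1  (I1: I, integral causality)
β0 →J2  (1-jn J2 has f-setter on 2)
β3 →J1  (J1 flow already set via bond 0)

b0 →J2
b1 →J1
b2 →I1
b3 →J1
b4 →J2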